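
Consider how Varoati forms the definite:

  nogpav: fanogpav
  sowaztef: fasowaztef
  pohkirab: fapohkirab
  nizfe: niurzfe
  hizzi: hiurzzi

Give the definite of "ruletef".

faruletef

sowaztef and nizfe both have last vowel 'e' yet inflect differently (fasowaztef, niurzfe), so the last vowel is not what conditions the rule; whether the stem ends in a vowel or a consonant is.
"ruletef" ends in a consonant. The stems ending in a consonant (nogpav → fanogpav, sowaztef → fasowaztef, pohkirab → fapohkirab) add the prefix fa-.
So ruletef → faruletef.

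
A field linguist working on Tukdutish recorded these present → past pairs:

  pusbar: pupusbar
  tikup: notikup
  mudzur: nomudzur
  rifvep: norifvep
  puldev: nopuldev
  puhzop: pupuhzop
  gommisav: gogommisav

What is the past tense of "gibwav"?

mudzur and pusbar both end in -r yet inflect differently (nomudzur, pupusbar), so the final letter is not what conditions the rule; the last vowel is.
"gibwav" has last vowel 'a'. The stems whose last vowel is 'a' (pusbar → pupusbar, gommisav → gogommisav) repeat the first consonant+vowel as a prefix.
So gibwav → gigibwav.

gigibwav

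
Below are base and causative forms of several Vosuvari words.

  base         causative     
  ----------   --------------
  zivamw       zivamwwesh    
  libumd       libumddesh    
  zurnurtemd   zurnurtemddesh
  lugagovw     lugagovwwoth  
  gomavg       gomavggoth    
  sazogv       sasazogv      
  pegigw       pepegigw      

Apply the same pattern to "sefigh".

zivamw and lugagovw both end in -w yet inflect differently (zivamwwesh, lugagovwwoth), so the final letter is not what conditions the rule; the second-to-last letter is.
"sefigh" has second-to-last letter 'g'. The stems whose second-to-last letter is 'g' (sazogv → sasazogv, pegigw → pepegigw) repeat the first consonant+vowel as a prefix.
The other patterns: stems whose second-to-last letter is 'm' double the final consonant and add -esh; stems whose second-to-last letter is 'v' double the final consonant and add -oth.
So sefigh → sesefigh.

sesefigh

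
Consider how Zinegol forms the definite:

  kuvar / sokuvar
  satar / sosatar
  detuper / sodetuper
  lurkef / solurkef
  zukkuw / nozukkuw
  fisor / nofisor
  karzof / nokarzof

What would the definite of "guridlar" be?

soguridlar

kuvar and fisor both end in -r yet inflect differently (sokuvar, nofisor), so the final letter is not what conditions the rule; the last vowel is.
"guridlar" has last vowel 'a'. The stems whose last vowel is 'a' (kuvar → sokuvar, satar → sosatar) add the prefix so-.
So guridlar → soguridlar.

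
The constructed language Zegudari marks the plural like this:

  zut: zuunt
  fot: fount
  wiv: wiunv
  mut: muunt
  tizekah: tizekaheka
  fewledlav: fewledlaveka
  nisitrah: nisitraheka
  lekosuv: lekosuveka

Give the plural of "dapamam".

wiv and fewledlav both end in -v yet inflect differently (wiunv, fewledlaveka), so the final letter is not what conditions the rule; the number of vowels is.
"dapamam" has 3 vowels. The stems with 3 vowels (tizekah → tizekaheka, fewledlav → fewledlaveka, nisitrah → nisitraheka) add -eka.
The other pattern: stems with 1 vowel insert -un- after the first vowel.
So dapamam → dapamameka.

dapamameka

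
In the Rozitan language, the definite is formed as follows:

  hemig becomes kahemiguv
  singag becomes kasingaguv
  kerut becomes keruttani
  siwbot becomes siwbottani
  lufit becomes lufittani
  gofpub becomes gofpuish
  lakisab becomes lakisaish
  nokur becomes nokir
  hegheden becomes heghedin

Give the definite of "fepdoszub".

hemig and lufit both have last vowel 'i' yet inflect differently (kahemiguv, lufittani), so the last vowel is not what conditions the rule; the final letter is.
"fepdoszub" ends in -b. The stems ending in -b (gofpub → gofpuish, lakisab → lakisaish) drop the final letter and add -ish.
So fepdoszub → fepdoszuish.

fepdoszuish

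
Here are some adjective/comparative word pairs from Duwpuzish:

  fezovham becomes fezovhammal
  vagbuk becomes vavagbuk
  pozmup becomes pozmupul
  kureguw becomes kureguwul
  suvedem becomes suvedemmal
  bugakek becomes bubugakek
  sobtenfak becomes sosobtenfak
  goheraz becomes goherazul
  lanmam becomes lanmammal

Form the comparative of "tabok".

tatabok

"tabok" ends in -k. The stems ending in -k (vagbuk → vavagbuk, sobtenfak → sosobtenfak, bugakek → bubugakek) repeat the first consonant+vowel as a prefix.
So tabok → tatabok.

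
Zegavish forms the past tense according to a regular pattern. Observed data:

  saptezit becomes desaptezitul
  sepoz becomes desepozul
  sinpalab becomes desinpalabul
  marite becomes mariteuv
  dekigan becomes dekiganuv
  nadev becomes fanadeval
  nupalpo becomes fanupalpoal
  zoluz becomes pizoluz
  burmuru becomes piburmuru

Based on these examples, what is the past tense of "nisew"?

fanisewal

sepoz and zoluz both end in -z yet inflect differently (desepozul, pizoluz), so the final letter is not what conditions the rule; the first letter is.
"nisew" begins with n-. The stems beginning with n- (nadev → fanadeval, nupalpo → fanupalpoal) add fa- … -al around the stem.
The other patterns: stems beginning with s- add de- … -ul around the stem; stems beginning with d- or m- add -uv; stems beginning with b- or z- add the prefix pi-.
So nisew → fanisewal.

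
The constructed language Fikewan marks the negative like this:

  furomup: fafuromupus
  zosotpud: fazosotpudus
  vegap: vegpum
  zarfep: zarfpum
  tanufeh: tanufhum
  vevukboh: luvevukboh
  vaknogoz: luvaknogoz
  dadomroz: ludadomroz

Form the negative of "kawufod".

furomup and vegap both end in -p yet inflect differently (fafuromupus, vegpum), so the final letter is not what conditions the rule; the last vowel is.
"kawufod" has last vowel 'o'. The stems whose last vowel is 'o' (vevukboh → luvevukboh, vaknogoz → luvaknogoz, dadomroz → ludadomroz) add the prefix lu-.
The other patterns: stems whose last vowel is 'u' add fa- … -us around the stem; stems whose last vowel is 'a' or 'e' delete the last vowel and add -um.
So kawufod → lukawufod.

lukawufod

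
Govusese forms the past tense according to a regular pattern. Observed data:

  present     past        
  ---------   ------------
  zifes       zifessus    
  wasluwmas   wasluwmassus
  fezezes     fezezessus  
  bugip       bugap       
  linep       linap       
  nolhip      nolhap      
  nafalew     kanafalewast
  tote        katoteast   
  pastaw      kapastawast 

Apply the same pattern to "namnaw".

"namnaw" ends in -w. The stems ending in -w (nafalew → kanafalewast, pastaw → kapastawast) add ka- … -ast around the stem.
So namnaw → kanamnawast.

kanamnawast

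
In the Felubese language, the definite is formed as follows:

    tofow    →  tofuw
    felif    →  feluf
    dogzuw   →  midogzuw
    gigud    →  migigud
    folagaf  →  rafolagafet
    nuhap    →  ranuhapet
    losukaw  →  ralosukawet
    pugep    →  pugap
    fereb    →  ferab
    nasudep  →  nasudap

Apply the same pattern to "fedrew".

"fedrew" has last vowel 'e'. The stems whose last vowel is 'e' (pugep → pugap, fereb → ferab, nasudep → nasudap) change the last vowel to 'a'.
So fedrew → fedraw.

fedraw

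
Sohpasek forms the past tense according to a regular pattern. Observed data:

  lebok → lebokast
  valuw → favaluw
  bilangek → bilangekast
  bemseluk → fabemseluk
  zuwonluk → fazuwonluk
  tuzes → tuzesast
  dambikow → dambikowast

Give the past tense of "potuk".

"potuk" has last vowel 'u'. The stems whose last vowel is 'u' (bemseluk → fabemseluk, valuw → favaluw, zuwonluk → fazuwonluk) add the prefix fa-.
The other pattern: stems whose last vowel is 'e' or 'o' add -ast.
So potuk → fapotuk.

fapotuk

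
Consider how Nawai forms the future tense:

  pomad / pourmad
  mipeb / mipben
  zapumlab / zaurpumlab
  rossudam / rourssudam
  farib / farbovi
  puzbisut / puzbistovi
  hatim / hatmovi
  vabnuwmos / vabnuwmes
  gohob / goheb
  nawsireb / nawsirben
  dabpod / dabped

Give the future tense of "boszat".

gohob and zapumlab both end in -b yet inflect differently (goheb, zaurpumlab), so the final letter is not what conditions the rule; the last vowel is.
"boszat" has last vowel 'a'. The stems whose last vowel is 'a' (rossudam → rourssudam, zapumlab → zaurpumlab, pomad → pourmad) insert -ur- after the first vowel.
So boszat → bourszat.

bourszat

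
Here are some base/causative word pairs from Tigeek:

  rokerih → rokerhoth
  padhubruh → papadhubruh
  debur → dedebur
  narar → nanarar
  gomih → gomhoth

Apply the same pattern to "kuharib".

kuharboth

gomih and padhubruh both end in -h yet inflect differently (gomhoth, papadhubruh), so the final letter is not what conditions the rule; the last vowel is.
"kuharib" has last vowel 'i'. The stems whose last vowel is 'i' (gomih → gomhoth, rokerih → rokerhoth) delete the last vowel and add -oth.
So kuharib → kuharboth.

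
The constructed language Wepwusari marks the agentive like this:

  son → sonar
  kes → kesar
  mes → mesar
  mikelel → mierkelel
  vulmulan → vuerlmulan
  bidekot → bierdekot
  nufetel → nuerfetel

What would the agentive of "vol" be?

"vol" has 1 vowel. The stems with 1 vowel (son → sonar, kes → kesar, mes → mesar) add -ar.
The other pattern: stems with 3 vowels insert -er- after the first vowel.
So vol → volar.

volar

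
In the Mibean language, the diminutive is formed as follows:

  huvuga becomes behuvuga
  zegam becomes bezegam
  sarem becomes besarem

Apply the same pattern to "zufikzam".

Every pair shown (huvuga → behuvuga, zegam → bezegam, sarem → besarem) follows the same rule: add the prefix be-.
So zufikzam → bezufikzam.

bezufikzam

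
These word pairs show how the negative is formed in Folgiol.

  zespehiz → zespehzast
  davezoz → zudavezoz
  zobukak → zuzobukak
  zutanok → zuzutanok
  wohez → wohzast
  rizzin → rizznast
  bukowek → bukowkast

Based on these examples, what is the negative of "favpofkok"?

zufavpofkok

"favpofkok" has last vowel 'o'. The stems whose last vowel is 'o' (davezoz → zudavezoz, zutanok → zuzutanok) add the prefix zu-.
So favpofkok → zufavpofkok.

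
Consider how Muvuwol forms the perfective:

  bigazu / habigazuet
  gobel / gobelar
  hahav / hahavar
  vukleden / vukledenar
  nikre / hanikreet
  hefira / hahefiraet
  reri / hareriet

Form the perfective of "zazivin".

gobel and nikre both have last vowel 'e' yet inflect differently (gobelar, hanikreet), so the last vowel is not what conditions the rule; whether the stem ends in a vowel or a consonant is.
"zazivin" ends in a consonant. The stems ending in a consonant (gobel → gobelar, hahav → hahavar, vukleden → vukledenar) add -ar.
So zazivin → zazivinar.

zazivinar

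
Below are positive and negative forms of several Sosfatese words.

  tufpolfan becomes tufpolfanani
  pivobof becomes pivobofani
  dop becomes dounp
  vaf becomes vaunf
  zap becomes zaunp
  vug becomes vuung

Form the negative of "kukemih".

pivobof and vaf both end in -f yet inflect differently (pivobofani, vaunf), so the final letter is not what conditions the rule; the number of vowels is.
"kukemih" has 3 vowels. The stems with 3 vowels (tufpolfan → tufpolfanani, pivobof → pivobofani) add -ani.
So kukemih → kukemihani.

kukemihani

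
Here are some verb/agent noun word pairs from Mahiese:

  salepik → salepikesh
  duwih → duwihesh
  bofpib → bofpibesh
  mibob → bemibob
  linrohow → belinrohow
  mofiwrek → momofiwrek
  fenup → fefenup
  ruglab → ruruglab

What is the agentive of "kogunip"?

bofpib and mibob both end in -b yet inflect differently (bofpibesh, bemibob), so the final letter is not what conditions the rule; the last vowel is.
"kogunip" has last vowel 'i'. The stems whose last vowel is 'i' (salepik → salepikesh, duwih → duwihesh, bofpib → bofpibesh) add -esh.
The other patterns: stems whose last vowel is 'o' add the prefix be-; stems whose last vowel is 'a', 'e' or 'u' repeat the first consonant+vowel as a prefix.
So kogunip → kogunipesh.

kogunipesh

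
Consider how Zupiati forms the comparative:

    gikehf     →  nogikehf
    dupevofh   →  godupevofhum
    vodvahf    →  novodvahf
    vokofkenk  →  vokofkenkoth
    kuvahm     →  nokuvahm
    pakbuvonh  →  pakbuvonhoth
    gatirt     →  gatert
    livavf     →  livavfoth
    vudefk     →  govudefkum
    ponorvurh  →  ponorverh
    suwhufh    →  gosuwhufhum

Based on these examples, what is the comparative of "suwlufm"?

gosuwlufmum

dupevofh and ponorvurh both end in -h yet inflect differently (godupevofhum, ponorverh), so the final letter is not what conditions the rule; the second-to-last letter is.
"suwlufm" has second-to-last letter 'f'. The stems whose second-to-last letter is 'f' (dupevofh → godupevofhum, vudefk → govudefkum, suwhufh → gosuwhufhum) add go- … -um around the stem.
So suwlufm → gosuwlufmum.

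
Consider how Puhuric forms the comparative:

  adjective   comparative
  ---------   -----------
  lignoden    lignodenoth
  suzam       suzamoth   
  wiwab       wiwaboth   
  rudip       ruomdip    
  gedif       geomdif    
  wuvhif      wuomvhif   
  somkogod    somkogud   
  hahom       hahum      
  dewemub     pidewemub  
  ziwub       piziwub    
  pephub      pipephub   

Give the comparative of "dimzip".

diommzip

"dimzip" has last vowel 'i'. The stems whose last vowel is 'i' (rudip → ruomdip, gedif → geomdif, wuvhif → wuomvhif) insert -om- after the first vowel.
The other patterns: stems whose last vowel is 'a' or 'e' add -oth; stems whose last vowel is 'o' change the last vowel to 'u'; stems whose last vowel is 'u' add the prefix pi-.
So dimzip → diommzip.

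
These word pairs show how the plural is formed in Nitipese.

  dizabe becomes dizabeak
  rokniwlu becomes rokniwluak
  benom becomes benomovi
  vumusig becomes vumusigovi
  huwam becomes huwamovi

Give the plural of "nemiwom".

dizabe and vumusig both have 3 vowels yet inflect differently (dizabeak, vumusigovi), so the number of vowels is not what conditions the rule; whether the stem ends in a vowel or a consonant is.
"nemiwom" ends in a consonant. The stems ending in a consonant (benom → benomovi, vumusig → vumusigovi, huwam → huwamovi) add -ovi.
The other pattern: stems ending in a vowel add -ak.
So nemiwom → nemiwomovi.

nemiwomovi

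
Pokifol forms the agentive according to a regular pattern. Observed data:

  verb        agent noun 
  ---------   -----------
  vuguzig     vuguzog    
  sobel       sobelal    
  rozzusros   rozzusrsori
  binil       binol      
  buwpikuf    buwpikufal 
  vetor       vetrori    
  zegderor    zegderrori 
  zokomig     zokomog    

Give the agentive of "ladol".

ladlori

"ladol" has last vowel 'o'. The stems whose last vowel is 'o' (zegderor → zegderrori, vetor → vetrori, rozzusros → rozzusrsori) delete the last vowel and add -ori.
The other patterns: stems whose last vowel is 'i' change the last vowel to 'o'; stems whose last vowel is 'e' or 'u' add -al.
So ladol → ladlori.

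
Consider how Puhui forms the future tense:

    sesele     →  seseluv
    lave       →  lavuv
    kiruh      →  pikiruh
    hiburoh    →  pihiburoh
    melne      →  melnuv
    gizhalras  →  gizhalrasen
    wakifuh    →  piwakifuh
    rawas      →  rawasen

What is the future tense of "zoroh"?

melne and kiruh both have 2 vowels yet inflect differently (melnuv, pikiruh), so the number of vowels is not what conditions the rule; the final letter is.
"zoroh" ends in -h. The stems ending in -h (kiruh → pikiruh, hiburoh → pihiburoh, wakifuh → piwakifuh) add the prefix pi-.
So zoroh → pizoroh.

pizoroh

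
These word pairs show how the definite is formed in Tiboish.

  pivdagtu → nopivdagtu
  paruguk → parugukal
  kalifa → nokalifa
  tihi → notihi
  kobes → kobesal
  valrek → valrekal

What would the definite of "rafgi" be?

pivdagtu and paruguk both have last vowel 'u' yet inflect differently (nopivdagtu, parugukal), so the last vowel is not what conditions the rule; whether the stem ends in a vowel or a consonant is.
"rafgi" ends in a vowel. The stems ending in a vowel (kalifa → nokalifa, pivdagtu → nopivdagtu, tihi → notihi) add the prefix no-.
So rafgi → norafgi.

norafgi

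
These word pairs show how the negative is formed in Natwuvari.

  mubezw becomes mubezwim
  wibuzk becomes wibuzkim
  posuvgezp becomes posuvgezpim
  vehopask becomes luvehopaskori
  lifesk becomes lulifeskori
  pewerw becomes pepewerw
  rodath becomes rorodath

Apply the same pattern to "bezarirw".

bebezarirw

"bezarirw" has second-to-last letter 'r'. The one such stem in the data (pewerw → pepewerw) repeats the first consonant+vowel as a prefix (as does rodath), so the same rule applies.
The other patterns: stems whose second-to-last letter is 'z' add -im; stems whose second-to-last letter is 's' add lu- … -ori around the stem.
So bezarirw → bebezarirw.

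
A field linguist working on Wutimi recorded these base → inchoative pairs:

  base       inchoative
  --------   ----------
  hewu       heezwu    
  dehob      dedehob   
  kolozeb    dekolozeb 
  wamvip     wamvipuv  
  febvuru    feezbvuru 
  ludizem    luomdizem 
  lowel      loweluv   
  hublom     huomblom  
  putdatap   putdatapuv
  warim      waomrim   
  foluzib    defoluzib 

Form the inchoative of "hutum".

huomtum

"hutum" ends in -m. The stems ending in -m (hublom → huomblom, ludizem → luomdizem, warim → waomrim) insert -om- after the first vowel.
The other patterns: stems ending in -u insert -ez- after the first vowel; stems ending in -b add the prefix de-; stems ending in -l or -p add -uv.
So hutum → huomtum.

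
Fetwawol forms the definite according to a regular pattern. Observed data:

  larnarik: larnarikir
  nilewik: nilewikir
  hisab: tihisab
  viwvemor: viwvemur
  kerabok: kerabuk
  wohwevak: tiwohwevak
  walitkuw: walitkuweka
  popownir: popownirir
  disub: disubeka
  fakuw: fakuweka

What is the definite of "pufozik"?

popownir and viwvemor both end in -r yet inflect differently (popownirir, viwvemur), so the final letter is not what conditions the rule; the last vowel is.
"pufozik" has last vowel 'i'. The stems whose last vowel is 'i' (popownir → popownirir, larnarik → larnarikir, nilewik → nilewikir) add -ir.
The other patterns: stems whose last vowel is 'o' change the last vowel to 'u'; stems whose last vowel is 'a' add the prefix ti-; stems whose last vowel is 'u' add -eka.
So pufozik → pufozikir.

pufozikir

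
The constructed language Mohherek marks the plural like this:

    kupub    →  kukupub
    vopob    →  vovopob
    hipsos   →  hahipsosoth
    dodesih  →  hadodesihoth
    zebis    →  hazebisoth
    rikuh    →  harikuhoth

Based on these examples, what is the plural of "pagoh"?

hapagohoth

"pagoh" ends in -h. The stems ending in -h (dodesih → hadodesihoth, rikuh → harikuhoth) add ha- … -oth around the stem.
So pagoh → hapagohoth.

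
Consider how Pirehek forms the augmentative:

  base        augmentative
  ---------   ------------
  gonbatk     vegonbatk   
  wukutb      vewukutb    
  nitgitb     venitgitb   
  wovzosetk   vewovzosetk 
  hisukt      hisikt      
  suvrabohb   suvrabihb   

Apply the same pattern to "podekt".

wukutb and suvrabohb both end in -b yet inflect differently (vewukutb, suvrabihb), so the final letter is not what conditions the rule; the second-to-last letter is.
"podekt" has second-to-last letter 'k'. The one such stem in the data (hisukt → hisikt) changes the last vowel to 'i' (as does suvrabohb), so the same rule applies.
So podekt → podikt.

podikt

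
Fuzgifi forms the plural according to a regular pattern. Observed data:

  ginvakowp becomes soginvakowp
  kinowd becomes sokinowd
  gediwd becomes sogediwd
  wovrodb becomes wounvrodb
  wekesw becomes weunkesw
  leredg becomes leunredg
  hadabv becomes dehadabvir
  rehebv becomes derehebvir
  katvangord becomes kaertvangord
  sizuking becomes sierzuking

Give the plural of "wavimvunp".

waervimvunp

"wavimvunp" has second-to-last letter 'n'. The one such stem in the data (sizuking → sierzuking) inserts -er- after the first vowel (as does katvangord), so the same rule applies.
So wavimvunp → waervimvunp.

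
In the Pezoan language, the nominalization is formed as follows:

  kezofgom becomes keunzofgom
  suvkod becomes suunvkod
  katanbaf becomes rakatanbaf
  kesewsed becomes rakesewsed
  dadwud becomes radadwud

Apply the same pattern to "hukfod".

suvkod and kesewsed both end in -d yet inflect differently (suunvkod, rakesewsed), so the final letter is not what conditions the rule; the last vowel is.
"hukfod" has last vowel 'o'. The stems whose last vowel is 'o' (kezofgom → keunzofgom, suvkod → suunvkod) insert -un- after the first vowel.
So hukfod → huunkfod.

huunkfod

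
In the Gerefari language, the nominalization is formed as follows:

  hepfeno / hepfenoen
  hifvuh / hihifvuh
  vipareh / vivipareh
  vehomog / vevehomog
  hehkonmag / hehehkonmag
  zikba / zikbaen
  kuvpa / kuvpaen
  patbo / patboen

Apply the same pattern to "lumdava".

kuvpa and hehkonmag both have last vowel 'a' yet inflect differently (kuvpaen, hehehkonmag), so the last vowel is not what conditions the rule; whether the stem ends in a vowel or a consonant is.
"lumdava" ends in a vowel. The stems ending in a vowel (kuvpa → kuvpaen, hepfeno → hepfenoen, patbo → patboen) add -en.
The other pattern: stems ending in a consonant repeat the first consonant+vowel as a prefix.
So lumdava → lumdavaen.

lumdavaen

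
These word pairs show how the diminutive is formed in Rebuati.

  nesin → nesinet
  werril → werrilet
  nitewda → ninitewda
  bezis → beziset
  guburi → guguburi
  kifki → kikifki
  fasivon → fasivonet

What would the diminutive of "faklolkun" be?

faklolkunet

"faklolkun" ends in a consonant. The stems ending in a consonant (fasivon → fasivonet, bezis → beziset, nesin → nesinet) add -et.
The other pattern: stems ending in a vowel repeat the first consonant+vowel as a prefix.
So faklolkun → faklolkunet.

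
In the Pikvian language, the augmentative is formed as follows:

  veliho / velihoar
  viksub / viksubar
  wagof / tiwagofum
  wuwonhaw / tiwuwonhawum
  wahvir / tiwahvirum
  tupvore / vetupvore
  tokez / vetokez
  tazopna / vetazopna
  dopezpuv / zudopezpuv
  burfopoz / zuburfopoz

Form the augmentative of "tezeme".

vetezeme

"tezeme" begins with t-. The stems beginning with t- (tupvore → vetupvore, tokez → vetokez, tazopna → vetazopna) add the prefix ve-.
The other patterns: stems beginning with v- add -ar; stems beginning with w- add ti- … -um around the stem; stems beginning with b- or d- add the prefix zu-.
So tezeme → vetezeme.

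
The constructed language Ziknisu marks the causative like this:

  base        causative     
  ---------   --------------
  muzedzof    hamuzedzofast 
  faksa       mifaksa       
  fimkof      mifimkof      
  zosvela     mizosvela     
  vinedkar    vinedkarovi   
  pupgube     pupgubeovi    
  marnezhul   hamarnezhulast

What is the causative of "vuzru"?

muzedzof and fimkof both end in -f yet inflect differently (hamuzedzofast, mifimkof), so the final letter is not what conditions the rule; the first letter is.
"vuzru" begins with v-. The one such stem in the data (vinedkar → vinedkarovi) adds -ovi, so the same rule applies.
So vuzru → vuzruovi.

vuzruovi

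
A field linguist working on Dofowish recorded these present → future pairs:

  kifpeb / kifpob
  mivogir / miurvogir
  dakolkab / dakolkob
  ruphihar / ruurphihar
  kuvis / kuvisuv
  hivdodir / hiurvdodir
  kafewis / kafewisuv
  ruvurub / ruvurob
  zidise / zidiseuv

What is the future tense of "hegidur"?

"hegidur" ends in -r. The stems ending in -r (hivdodir → hiurvdodir, ruphihar → ruurphihar, mivogir → miurvogir) insert -ur- after the first vowel.
So hegidur → heurgidur.

heurgidur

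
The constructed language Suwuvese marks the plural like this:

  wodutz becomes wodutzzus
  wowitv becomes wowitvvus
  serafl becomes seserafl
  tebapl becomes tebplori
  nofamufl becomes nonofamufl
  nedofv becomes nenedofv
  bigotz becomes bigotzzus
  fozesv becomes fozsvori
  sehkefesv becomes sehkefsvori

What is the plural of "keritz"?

keritzzus

"keritz" has second-to-last letter 't'. The stems whose second-to-last letter is 't' (bigotz → bigotzzus, wodutz → wodutzzus, wowitv → wowitvvus) double the final consonant and add -us.
So keritz → keritzzus.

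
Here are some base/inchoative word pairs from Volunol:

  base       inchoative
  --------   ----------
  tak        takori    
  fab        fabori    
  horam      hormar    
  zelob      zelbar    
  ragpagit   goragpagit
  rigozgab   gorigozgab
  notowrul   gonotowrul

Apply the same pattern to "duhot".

fab and zelob both end in -b yet inflect differently (fabori, zelbar), so the final letter is not what conditions the rule; the number of vowels is.
"duhot" has 2 vowels. The stems with 2 vowels (horam → hormar, zelob → zelbar) delete the last vowel and add -ar.
So duhot → duhtar.

duhtar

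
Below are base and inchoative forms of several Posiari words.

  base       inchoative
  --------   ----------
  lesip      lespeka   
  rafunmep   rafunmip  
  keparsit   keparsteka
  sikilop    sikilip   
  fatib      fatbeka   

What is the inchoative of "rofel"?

lesip and sikilop both end in -p yet inflect differently (lespeka, sikilip), so the final letter is not what conditions the rule; the last vowel is.
"rofel" has last vowel 'e'. The one such stem in the data (rafunmep → rafunmip) changes the last vowel to 'i' (as does sikilop), so the same rule applies.
So rofel → rofil.

rofil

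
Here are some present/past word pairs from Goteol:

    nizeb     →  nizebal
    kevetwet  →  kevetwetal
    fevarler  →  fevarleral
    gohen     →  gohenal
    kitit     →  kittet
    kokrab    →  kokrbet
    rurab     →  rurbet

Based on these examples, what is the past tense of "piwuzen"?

nizeb and kokrab both end in -b yet inflect differently (nizebal, kokrbet), so the final letter is not what conditions the rule; the last vowel is.
"piwuzen" has last vowel 'e'. The stems whose last vowel is 'e' (gohen → gohenal, kevetwet → kevetwetal, nizeb → nizebal) add -al.
The other pattern: stems whose last vowel is 'a' or 'i' delete the last vowel and add -et.
So piwuzen → piwuzenal.

piwuzenal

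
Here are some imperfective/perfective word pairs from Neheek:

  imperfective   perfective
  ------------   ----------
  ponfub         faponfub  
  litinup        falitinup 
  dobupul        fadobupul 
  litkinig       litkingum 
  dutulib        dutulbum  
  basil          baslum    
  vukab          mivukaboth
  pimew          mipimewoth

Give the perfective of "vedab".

"vedab" has last vowel 'a'. The one such stem in the data (vukab → mivukaboth) adds mi- … -oth around the stem, so the same rule applies.
The other patterns: stems whose last vowel is 'u' add the prefix fa-; stems whose last vowel is 'i' delete the last vowel and add -um.
So vedab → mivedaboth.

mivedaboth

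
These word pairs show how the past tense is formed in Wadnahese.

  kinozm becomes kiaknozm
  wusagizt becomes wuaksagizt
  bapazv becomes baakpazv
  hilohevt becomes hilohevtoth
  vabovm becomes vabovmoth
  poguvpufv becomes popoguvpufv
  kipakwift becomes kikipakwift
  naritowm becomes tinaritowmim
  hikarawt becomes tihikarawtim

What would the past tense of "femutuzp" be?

feakmutuzp

wusagizt and hilohevt both end in -t yet inflect differently (wuaksagizt, hilohevtoth), so the final letter is not what conditions the rule; the second-to-last letter is.
"femutuzp" has second-to-last letter 'z'. The stems whose second-to-last letter is 'z' (kinozm → kiaknozm, wusagizt → wuaksagizt, bapazv → baakpazv) insert -ak- after the first vowel.
The other patterns: stems whose second-to-last letter is 'v' add -oth; stems whose second-to-last letter is 'f' repeat the first consonant+vowel as a prefix; stems whose second-to-last letter is 'w' add ti- … -im around the stem.
So femutuzp → feakmutuzp.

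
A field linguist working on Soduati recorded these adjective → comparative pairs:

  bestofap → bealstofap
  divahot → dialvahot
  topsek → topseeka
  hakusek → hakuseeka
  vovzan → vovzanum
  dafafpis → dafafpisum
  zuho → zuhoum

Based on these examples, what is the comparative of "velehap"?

bestofap and vovzan both have last vowel 'a' yet inflect differently (bealstofap, vovzanum), so the last vowel is not what conditions the rule; the final letter is.
"velehap" ends in -p. The one such stem in the data (bestofap → bealstofap) inserts -al- after the first vowel (as does divahot), so the same rule applies.
The other patterns: stems ending in -k drop the final letter and add -eka; stems ending in -n, -o or -s add -um.
So velehap → veallehap.

veallehap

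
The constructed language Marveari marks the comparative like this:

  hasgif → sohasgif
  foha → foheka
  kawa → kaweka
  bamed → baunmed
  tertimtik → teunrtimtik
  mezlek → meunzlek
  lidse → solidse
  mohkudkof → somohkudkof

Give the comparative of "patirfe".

hasgif and tertimtik both have last vowel 'i' yet inflect differently (sohasgif, teunrtimtik), so the last vowel is not what conditions the rule; the final letter is.
"patirfe" ends in -e. The one such stem in the data (lidse → solidse) adds the prefix so-, so the same rule applies.
The other patterns: stems ending in -a drop the final letter and add -eka; stems ending in -d or -k insert -un- after the first vowel.
So patirfe → sopatirfe.

sopatirfe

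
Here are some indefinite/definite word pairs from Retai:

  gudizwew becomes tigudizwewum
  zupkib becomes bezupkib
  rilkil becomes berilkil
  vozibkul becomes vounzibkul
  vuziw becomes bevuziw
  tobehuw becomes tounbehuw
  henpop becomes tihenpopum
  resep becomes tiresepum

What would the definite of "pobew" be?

tipobewum

vuziw and tobehuw both end in -w yet inflect differently (bevuziw, tounbehuw), so the final letter is not what conditions the rule; the last vowel is.
"pobew" has last vowel 'e'. The stems whose last vowel is 'e' (gudizwew → tigudizwewum, resep → tiresepum) add ti- … -um around the stem.
So pobew → tipobewum.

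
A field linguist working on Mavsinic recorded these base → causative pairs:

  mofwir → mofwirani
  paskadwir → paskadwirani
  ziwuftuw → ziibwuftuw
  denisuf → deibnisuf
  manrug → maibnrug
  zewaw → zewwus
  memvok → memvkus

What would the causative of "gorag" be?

gorgus

ziwuftuw and zewaw both end in -w yet inflect differently (ziibwuftuw, zewwus), so the final letter is not what conditions the rule; the last vowel is.
"gorag" has last vowel 'a'. The one such stem in the data (zewaw → zewwus) deletes the last vowel and adds -us (as does memvok), so the same rule applies.
So gorag → gorgus.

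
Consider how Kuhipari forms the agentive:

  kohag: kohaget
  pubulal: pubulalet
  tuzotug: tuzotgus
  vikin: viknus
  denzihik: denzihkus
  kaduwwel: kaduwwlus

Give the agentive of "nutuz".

nutzus

kohag and tuzotug both end in -g yet inflect differently (kohaget, tuzotgus), so the final letter is not what conditions the rule; the last vowel is.
"nutuz" has last vowel 'u'. The one such stem in the data (tuzotug → tuzotgus) deletes the last vowel and adds -us (as do vikin, denzihik), so the same rule applies.
So nutuz → nutzus.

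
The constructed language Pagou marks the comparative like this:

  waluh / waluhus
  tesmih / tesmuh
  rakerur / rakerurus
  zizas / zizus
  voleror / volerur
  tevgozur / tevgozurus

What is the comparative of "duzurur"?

duzururus

tevgozur and voleror both end in -r yet inflect differently (tevgozurus, volerur), so the final letter is not what conditions the rule; the last vowel is.
"duzurur" has last vowel 'u'. The stems whose last vowel is 'u' (tevgozur → tevgozurus, rakerur → rakerurus, waluh → waluhus) add -us.
The other pattern: stems whose last vowel is 'a', 'i' or 'o' change the last vowel to 'u'.
So duzurur → duzururus.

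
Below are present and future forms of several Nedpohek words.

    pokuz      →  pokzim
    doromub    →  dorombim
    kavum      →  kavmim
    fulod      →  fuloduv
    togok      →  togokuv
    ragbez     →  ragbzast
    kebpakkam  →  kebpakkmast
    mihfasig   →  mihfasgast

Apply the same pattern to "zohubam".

pokuz and ragbez both end in -z yet inflect differently (pokzim, ragbzast), so the final letter is not what conditions the rule; the last vowel is.
"zohubam" has last vowel 'a'. The one such stem in the data (kebpakkam → kebpakkmast) deletes the last vowel and adds -ast (as do ragbez, mihfasig), so the same rule applies.
So zohubam → zohubmast.

zohubmast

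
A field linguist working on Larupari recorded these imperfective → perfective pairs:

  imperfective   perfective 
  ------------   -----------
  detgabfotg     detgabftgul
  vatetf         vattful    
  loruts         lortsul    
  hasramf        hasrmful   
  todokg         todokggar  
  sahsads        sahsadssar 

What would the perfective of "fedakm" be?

"fedakm" has second-to-last letter 'k'. The one such stem in the data (todokg → todokggar) doubles the final consonant and adds -ar (as does sahsads), so the same rule applies.
The other pattern: stems whose second-to-last letter is 'm' or 't' delete the last vowel and add -ul.
So fedakm → fedakmmar.

fedakmmar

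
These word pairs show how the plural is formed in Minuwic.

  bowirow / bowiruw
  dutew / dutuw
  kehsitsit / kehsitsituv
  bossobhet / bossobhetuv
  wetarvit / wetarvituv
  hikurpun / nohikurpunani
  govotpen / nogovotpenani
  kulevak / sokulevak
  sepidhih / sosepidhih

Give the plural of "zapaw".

zapuw

dutew and bossobhet both have last vowel 'e' yet inflect differently (dutuw, bossobhetuv), so the last vowel is not what conditions the rule; the final letter is.
"zapaw" ends in -w. The stems ending in -w (bowirow → bowiruw, dutew → dutuw) change the last vowel to 'u'.
So zapaw → zapuw.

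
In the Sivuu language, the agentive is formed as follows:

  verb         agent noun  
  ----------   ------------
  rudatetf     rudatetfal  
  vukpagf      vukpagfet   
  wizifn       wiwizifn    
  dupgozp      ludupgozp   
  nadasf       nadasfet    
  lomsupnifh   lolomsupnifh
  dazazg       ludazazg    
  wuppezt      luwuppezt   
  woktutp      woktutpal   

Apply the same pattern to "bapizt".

dupgozp and woktutp both end in -p yet inflect differently (ludupgozp, woktutpal), so the final letter is not what conditions the rule; the second-to-last letter is.
"bapizt" has second-to-last letter 'z'. The stems whose second-to-last letter is 'z' (wuppezt → luwuppezt, dupgozp → ludupgozp, dazazg → ludazazg) add the prefix lu-.
The other patterns: stems whose second-to-last letter is 'f' repeat the first consonant+vowel as a prefix; stems whose second-to-last letter is 't' add -al; stems whose second-to-last letter is 'g' or 's' add -et.
So bapizt → lubapizt.

lubapizt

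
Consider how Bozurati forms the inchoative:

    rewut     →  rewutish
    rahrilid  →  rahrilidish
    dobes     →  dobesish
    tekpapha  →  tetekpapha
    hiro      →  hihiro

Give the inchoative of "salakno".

rahrilid and tekpapha both have 3 vowels yet inflect differently (rahrilidish, tetekpapha), so the number of vowels is not what conditions the rule; whether the stem ends in a vowel or a consonant is.
"salakno" ends in a vowel. The stems ending in a vowel (tekpapha → tetekpapha, hiro → hihiro) repeat the first consonant+vowel as a prefix.
So salakno → sasalakno.

sasalakno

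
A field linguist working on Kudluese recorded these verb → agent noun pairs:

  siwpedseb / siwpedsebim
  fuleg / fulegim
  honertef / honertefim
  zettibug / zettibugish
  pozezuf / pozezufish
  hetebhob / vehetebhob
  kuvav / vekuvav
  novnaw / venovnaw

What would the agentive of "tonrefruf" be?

tonrefrufish

"tonrefruf" has last vowel 'u'. The stems whose last vowel is 'u' (zettibug → zettibugish, pozezuf → pozezufish) add -ish.
The other patterns: stems whose last vowel is 'e' add -im; stems whose last vowel is 'a' or 'o' add the prefix ve-.
So tonrefruf → tonrefrufish.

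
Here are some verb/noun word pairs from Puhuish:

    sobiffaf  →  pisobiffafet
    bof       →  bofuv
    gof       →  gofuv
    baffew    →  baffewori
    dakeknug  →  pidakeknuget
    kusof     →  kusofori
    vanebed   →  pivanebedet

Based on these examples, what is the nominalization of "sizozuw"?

bof and kusof both end in -f yet inflect differently (bofuv, kusofori), so the final letter is not what conditions the rule; the number of vowels is.
"sizozuw" has 3 vowels. The stems with 3 vowels (dakeknug → pidakeknuget, sobiffaf → pisobiffafet, vanebed → pivanebedet) add pi- … -et around the stem.
So sizozuw → pisizozuwet.

pisizozuwet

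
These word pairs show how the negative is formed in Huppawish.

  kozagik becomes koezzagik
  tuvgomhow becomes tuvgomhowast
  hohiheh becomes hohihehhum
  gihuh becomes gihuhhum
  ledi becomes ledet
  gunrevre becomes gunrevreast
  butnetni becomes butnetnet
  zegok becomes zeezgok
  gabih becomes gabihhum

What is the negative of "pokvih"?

ledi and gabih both have last vowel 'i' yet inflect differently (ledet, gabihhum), so the last vowel is not what conditions the rule; the final letter is.
"pokvih" ends in -h. The stems ending in -h (gabih → gabihhum, gihuh → gihuhhum, hohiheh → hohihehhum) double the final consonant and add -um.
The other patterns: stems ending in -i drop the final letter and add -et; stems ending in -k insert -ez- after the first vowel; stems ending in -e or -w add -ast.
So pokvih → pokvihhum.

pokvihhum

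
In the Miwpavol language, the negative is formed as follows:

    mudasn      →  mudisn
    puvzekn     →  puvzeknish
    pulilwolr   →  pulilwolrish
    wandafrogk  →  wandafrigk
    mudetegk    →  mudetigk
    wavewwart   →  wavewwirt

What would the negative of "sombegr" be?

puvzekn and mudasn both end in -n yet inflect differently (puvzeknish, mudisn), so the final letter is not what conditions the rule; the second-to-last letter is.
"sombegr" has second-to-last letter 'g'. The stems whose second-to-last letter is 'g' (mudetegk → mudetigk, wandafrogk → wandafrigk) change the last vowel to 'i'.
The other pattern: stems whose second-to-last letter is 'k' or 'l' add -ish.
So sombegr → sombigr.

sombigr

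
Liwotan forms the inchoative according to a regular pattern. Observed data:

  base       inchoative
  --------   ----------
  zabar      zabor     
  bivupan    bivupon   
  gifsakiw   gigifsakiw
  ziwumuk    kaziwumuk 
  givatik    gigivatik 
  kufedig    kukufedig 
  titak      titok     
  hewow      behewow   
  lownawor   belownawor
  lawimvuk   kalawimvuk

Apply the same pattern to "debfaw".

zabar and lownawor both end in -r yet inflect differently (zabor, belownawor), so the final letter is not what conditions the rule; the last vowel is.
"debfaw" has last vowel 'a'. The stems whose last vowel is 'a' (titak → titok, bivupan → bivupon, zabar → zabor) change the last vowel to 'o'.
The other patterns: stems whose last vowel is 'o' add the prefix be-; stems whose last vowel is 'u' add the prefix ka-; stems whose last vowel is 'i' repeat the first consonant+vowel as a prefix.
So debfaw → debfow.

debfow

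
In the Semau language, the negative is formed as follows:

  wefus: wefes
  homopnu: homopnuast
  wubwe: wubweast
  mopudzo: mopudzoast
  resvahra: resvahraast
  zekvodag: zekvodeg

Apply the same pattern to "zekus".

zekes

homopnu and wefus both have last vowel 'u' yet inflect differently (homopnuast, wefes), so the last vowel is not what conditions the rule; whether the stem ends in a vowel or a consonant is.
"zekus" ends in a consonant. The stems ending in a consonant (wefus → wefes, zekvodag → zekvodeg) change the last vowel to 'e'.
So zekus → zekes.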